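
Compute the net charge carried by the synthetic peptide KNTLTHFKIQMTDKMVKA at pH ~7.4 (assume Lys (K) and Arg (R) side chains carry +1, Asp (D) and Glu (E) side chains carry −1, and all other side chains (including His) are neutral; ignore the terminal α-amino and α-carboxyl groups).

+3

Positive (K, R): K1, K8, K14, K17 → +4.
Negative (D, E): D13 → −1.
Net charge = (+4) + (−1) = +3.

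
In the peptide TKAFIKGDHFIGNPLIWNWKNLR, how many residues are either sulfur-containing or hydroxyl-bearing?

Sulfur-containing: C, M. Hydroxyl-bearing: S, T, Y.
Sulfur-containing residues here: none (0).
Hydroxyl-bearing residues here: T1 (1).
The two groups share no amino acid, so total = 0 + 1 = 1.

1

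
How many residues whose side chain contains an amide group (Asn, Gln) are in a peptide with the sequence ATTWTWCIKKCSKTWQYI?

1

Matching residues: Q16.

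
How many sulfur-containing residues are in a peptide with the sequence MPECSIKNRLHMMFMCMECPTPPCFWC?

The sulfur-bearing residues are cysteine (–SH) and methionine (–S–CH₃).
Matching residues: M1, C4, M12, M13, M15, C16, M17, C19, C24, C27.

10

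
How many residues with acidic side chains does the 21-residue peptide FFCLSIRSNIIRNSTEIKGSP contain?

1

Aspartate (D) and glutamate (E) have carboxylic-acid side chains and are the acidic amino acids.
Matching residues: E16.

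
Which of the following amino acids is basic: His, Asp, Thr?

Lysine (K), arginine (R), and histidine (H) have basic, nitrogen-containing side chains.
Of the listed options, only His belongs to this group.

His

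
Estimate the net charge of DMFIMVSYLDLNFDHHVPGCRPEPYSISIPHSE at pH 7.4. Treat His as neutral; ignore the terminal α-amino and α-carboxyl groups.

Near pH 7.4, K and R contribute +1 each, D and E contribute −1 each, and every other side chain (His included, as stated) is uncharged.
Positive (K, R): R21 → +1.
Negative (D, E): D1, D10, D14, E23, E33 → −5.
Net charge = (+1) + (−5) = −4.

-4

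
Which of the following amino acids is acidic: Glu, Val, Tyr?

The acidic residues are Asp (D) and Glu (E), whose side chains end in a carboxylate group.
Of the listed options, only Glu belongs to this group.

Glu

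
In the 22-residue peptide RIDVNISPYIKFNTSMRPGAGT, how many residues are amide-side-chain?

The amide-side-chain residues are Asn (N) and Gln (Q).
Matching residues: N5, N13.

2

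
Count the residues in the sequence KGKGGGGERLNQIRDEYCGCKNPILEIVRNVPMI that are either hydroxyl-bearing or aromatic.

Hydroxyl-bearing: S, T, Y. Aromatic: F, W, Y.
Hydroxyl-bearing residues here: Y17 (1).
Aromatic residues here: Y17 (1).
Y is in both groups, so the 1 Y residue must not be double-counted.
Total = 1 + 1 − 1 = 1.

1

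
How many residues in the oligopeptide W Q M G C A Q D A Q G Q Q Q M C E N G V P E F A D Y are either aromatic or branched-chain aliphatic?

4

Aromatic: F, W, Y. Branched-chain aliphatic: I, L, V.
Aromatic residues here: W1, F23, Y26 (3).
Branched-chain aliphatic residues here: V20 (1).
The two groups share no amino acid, so total = 3 + 1 = 4.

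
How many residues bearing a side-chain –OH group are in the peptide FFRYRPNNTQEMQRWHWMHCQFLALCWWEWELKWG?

2

The –OH-bearing residues are Ser, Thr (aliphatic alcohols), and Tyr (phenol).
Matching residues: Y4, T9.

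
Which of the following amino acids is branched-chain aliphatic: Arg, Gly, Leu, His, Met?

Leu

The BCAAs are Val, Leu, and Ile — aliphatic side chains with a branch point.
Of the listed options, only Leu belongs to this group.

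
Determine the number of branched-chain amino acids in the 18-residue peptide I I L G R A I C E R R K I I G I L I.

The BCAAs are Val, Leu, and Ile — aliphatic side chains with a branch point.
Matching residues: I1, I2, L3, I7, I13, I14, I16, L17, I18.

9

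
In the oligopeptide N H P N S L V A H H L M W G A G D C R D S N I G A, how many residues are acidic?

2

Only D (aspartate) and E (glutamate) carry a side-chain carboxylic acid.
Matching residues: D17, D20.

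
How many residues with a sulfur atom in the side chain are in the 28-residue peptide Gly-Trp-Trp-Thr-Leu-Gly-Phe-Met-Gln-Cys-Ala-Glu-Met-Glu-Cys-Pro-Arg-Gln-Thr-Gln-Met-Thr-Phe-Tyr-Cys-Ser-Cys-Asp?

The sulfur-bearing residues are cysteine (–SH) and methionine (–S–CH₃).
Matching residues: Met8, Cys10, Met13, Cys15, Met21, Cys25, Cys27.

7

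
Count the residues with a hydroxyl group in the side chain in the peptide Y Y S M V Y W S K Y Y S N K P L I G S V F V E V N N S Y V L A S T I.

13

S, T, and Y are the three residues with a side-chain hydroxyl.
Matching residues: Y1, Y2, S3, Y6, S8, Y10, Y11, S12, S19, S27, Y28, S32, T33.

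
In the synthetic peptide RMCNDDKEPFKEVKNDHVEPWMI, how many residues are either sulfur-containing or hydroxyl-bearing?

Sulfur-containing: C, M. Hydroxyl-bearing: S, T, Y.
Sulfur-containing residues here: M2, C3, M22 (3).
Hydroxyl-bearing residues here: none (0).
The two groups share no amino acid, so total = 3 + 0 = 3.

3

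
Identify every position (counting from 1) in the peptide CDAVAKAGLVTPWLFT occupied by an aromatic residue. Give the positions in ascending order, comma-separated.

13, 15

Matching residues: W13, F15.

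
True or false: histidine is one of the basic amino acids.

True

K, R, and H are the three residues with basic side chains (ε-amine, guanidinium, and imidazole respectively).
Histidine is in this group.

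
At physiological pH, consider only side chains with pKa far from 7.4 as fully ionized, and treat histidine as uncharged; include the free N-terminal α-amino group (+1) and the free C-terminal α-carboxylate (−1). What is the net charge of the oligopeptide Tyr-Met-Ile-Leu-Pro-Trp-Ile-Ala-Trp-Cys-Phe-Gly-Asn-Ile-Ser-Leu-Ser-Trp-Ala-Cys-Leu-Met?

0

The side chains ionized at physiological pH are Lys/Arg (+1) and Asp/Glu (−1); with His treated as neutral, nothing else contributes.
Positive (K, R): none → +0.
Negative (D, E): none → −0.
The N-terminus (+1) and C-terminus (−1) cancel.
Net charge = (+0) + (−0) = 0.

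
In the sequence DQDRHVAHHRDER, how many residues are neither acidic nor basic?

3

Acidic: D, E. Basic: K, R, H. All other residues are neither.
Matching residues: Q2, V6, A7.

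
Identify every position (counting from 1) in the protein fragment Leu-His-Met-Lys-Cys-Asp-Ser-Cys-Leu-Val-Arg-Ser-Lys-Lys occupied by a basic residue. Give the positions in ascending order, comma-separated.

2, 4, 11, 13, 14

Lysine (K), arginine (R), and histidine (H) have basic, nitrogen-containing side chains.
Matching residues: His2, Lys4, Arg11, Lys13, Lys14.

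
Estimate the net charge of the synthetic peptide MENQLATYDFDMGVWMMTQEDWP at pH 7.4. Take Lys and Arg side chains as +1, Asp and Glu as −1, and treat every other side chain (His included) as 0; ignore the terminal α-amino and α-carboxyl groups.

-5

Positive (K, R): none → +0.
Negative (D, E): E2, D9, D11, E20, D21 → −5.
Net charge = (+0) + (−5) = −5.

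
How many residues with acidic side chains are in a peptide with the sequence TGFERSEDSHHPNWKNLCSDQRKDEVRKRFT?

Only D (aspartate) and E (glutamate) carry a side-chain carboxylic acid.
Matching residues: E4, E7, D8, D20, D24, E25.

6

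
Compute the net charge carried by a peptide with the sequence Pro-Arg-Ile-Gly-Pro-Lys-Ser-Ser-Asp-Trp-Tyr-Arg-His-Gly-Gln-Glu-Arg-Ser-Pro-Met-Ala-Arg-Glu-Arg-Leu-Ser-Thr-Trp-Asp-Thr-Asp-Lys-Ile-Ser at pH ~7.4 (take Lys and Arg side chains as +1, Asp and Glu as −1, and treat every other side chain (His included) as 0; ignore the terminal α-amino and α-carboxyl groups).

Positive (K, R): Arg2, Lys6, Arg12, Arg17, Arg22, Arg24, Lys32 → +7.
Negative (D, E): Asp9, Glu16, Glu23, Asp29, Asp31 → −5.
Net charge = (+7) + (−5) = +2.

+2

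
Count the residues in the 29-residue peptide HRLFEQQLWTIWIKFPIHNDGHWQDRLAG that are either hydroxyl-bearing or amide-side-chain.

Hydroxyl-bearing: S, T, Y. Amide-side-chain: N, Q.
Hydroxyl-bearing residues here: T10 (1).
Amide-side-chain residues here: Q6, Q7, N19, Q24 (4).
The two groups share no amino acid, so total = 1 + 4 = 5.

5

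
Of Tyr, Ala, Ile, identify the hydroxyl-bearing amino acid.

Tyr

Serine (S), threonine (T), and tyrosine (Y) each carry a hydroxyl group on the side chain.
Of the listed options, only Tyr belongs to this group.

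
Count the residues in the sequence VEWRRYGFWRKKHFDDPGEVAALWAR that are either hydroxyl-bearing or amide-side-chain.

Hydroxyl-bearing: S, T, Y. Amide-side-chain: N, Q.
Hydroxyl-bearing residues here: Y6 (1).
Amide-side-chain residues here: none (0).
The two groups share no amino acid, so total = 1 + 0 = 1.

1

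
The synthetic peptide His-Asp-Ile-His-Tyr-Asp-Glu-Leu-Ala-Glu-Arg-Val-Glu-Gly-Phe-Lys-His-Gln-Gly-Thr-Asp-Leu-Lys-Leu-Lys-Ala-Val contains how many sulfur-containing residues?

0

Only Cys (C) and Met (M) have a sulfur atom in the side chain.
None of the 27 residues belong to this group.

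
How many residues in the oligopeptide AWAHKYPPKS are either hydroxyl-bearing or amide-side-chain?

2

Hydroxyl-bearing: S, T, Y. Amide-side-chain: N, Q.
Hydroxyl-bearing residues here: Y6, S10 (2).
Amide-side-chain residues here: none (0).
The two groups share no amino acid, so total = 2 + 0 = 2.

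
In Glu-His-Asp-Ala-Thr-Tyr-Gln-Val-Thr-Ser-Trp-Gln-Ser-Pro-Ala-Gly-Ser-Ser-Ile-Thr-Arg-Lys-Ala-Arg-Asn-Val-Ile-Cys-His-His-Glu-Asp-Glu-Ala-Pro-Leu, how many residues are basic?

K, R, and H are the three residues with basic side chains (ε-amine, guanidinium, and imidazole respectively).
Matching residues: His2, Arg21, Lys22, Arg24, His29, His30.

6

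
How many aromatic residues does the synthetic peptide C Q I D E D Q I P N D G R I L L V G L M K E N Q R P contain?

0

Phenylalanine (F), tryptophan (W), and tyrosine (Y) have aromatic ring side chains.
None of the 26 residues belong to this group.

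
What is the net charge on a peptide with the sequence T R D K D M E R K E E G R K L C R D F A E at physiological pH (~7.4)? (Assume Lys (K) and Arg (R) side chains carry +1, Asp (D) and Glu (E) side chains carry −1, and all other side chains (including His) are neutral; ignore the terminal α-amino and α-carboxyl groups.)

0

Positive (K, R): R2, K4, R8, K9, R13, K14, R17 → +7.
Negative (D, E): D3, D5, E7, E10, E11, D18, E21 → −7.
Net charge = (+7) + (−7) = 0.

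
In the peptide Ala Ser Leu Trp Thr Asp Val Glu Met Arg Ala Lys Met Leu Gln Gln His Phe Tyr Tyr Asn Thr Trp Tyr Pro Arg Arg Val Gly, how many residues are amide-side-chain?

Asparagine (N) and glutamine (Q) have uncharged amide side chains.
Matching residues: Gln15, Gln16, Asn21.

3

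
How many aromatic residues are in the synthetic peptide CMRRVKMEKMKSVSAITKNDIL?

0

The aromatic amino acids are Phe (F, benzyl), Trp (W, indole), and Tyr (Y, phenol).
None of the 22 residues belong to this group.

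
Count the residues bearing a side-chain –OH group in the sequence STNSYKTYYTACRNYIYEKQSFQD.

S, T, and Y are the three residues with a side-chain hydroxyl.
Matching residues: S1, T2, S4, Y5, T7, Y8, Y9, T10, Y15, Y17, S21.

11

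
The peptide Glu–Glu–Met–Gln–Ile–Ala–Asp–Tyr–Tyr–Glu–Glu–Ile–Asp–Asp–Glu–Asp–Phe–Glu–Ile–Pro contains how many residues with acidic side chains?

Only D (aspartate) and E (glutamate) carry a side-chain carboxylic acid.
Matching residues: Glu1, Glu2, Asp7, Glu10, Glu11, Asp13, Asp14, Glu15, Asp16, Glu18.

10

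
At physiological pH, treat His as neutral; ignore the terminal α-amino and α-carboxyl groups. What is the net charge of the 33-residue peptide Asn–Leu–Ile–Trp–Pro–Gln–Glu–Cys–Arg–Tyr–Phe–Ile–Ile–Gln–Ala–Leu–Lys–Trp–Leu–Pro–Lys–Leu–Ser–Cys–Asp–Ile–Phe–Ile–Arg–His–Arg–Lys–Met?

At pH ~7.4 the Lys and Arg side chains are protonated (+1), the Asp and Glu side chains are deprotonated (−1), and with His taken as neutral all other side chains carry no charge.
Positive (K, R): Arg9, Lys17, Lys21, Arg29, Arg31, Lys32 → +6.
Negative (D, E): Glu7, Asp25 → −2.
Net charge = (+6) + (−2) = +4.

+4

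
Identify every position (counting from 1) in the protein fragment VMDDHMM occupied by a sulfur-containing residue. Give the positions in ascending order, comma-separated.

2, 6, 7

Cysteine (C, thiol) and methionine (M, thioether) are the two sulfur-containing amino acids.
Matching residues: M2, M6, M7.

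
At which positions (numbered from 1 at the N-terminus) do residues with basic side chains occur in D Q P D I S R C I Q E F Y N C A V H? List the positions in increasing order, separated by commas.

Lysine (K), arginine (R), and histidine (H) have basic, nitrogen-containing side chains.
Matching residues: R7, H18.

7, 18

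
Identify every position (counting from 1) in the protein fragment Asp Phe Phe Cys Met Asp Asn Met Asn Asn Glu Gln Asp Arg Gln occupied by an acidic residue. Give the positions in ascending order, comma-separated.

Only D (aspartate) and E (glutamate) carry a side-chain carboxylic acid.
Matching residues: Asp1, Asp6, Glu11, Asp13.

1, 6, 11, 13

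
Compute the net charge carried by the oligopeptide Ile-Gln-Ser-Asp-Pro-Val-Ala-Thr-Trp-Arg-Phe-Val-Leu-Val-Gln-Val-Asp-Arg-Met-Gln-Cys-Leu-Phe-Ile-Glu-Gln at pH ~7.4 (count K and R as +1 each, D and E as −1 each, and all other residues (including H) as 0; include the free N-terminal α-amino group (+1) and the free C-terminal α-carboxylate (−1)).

-1

Positive (K, R): Arg10, Arg18 → +2.
Negative (D, E): Asp4, Asp17, Glu25 → −3.
The N-terminus (+1) and C-terminus (−1) cancel.
Net charge = (+2) + (−3) = −1.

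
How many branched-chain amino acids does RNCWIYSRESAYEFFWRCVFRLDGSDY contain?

3

V, L, and I make up the branched-chain aliphatic group.
Matching residues: I5, V19, L22.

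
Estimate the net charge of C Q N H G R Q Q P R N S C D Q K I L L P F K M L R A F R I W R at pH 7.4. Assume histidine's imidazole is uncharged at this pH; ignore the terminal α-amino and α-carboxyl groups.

The side chains ionized at physiological pH are Lys/Arg (+1) and Asp/Glu (−1); with His treated as neutral, nothing else contributes.
Positive (K, R): R6, R10, K16, K22, R25, R28, R31 → +7.
Negative (D, E): D14 → −1.
Net charge = (+7) + (−1) = +6.

+6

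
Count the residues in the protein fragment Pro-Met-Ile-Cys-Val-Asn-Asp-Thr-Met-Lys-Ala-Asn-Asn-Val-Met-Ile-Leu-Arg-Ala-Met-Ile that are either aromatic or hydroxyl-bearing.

1

Aromatic: F, W, Y. Hydroxyl-bearing: S, T, Y.
Aromatic residues here: none (0).
Hydroxyl-bearing residues here: Thr8 (1).
(Y belongs to both groups, but none appear in this sequence.) Total = 0 + 1 = 1.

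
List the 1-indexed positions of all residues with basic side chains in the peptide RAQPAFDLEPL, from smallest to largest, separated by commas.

1

Lysine (K), arginine (R), and histidine (H) have basic, nitrogen-containing side chains.
Matching residues: R1.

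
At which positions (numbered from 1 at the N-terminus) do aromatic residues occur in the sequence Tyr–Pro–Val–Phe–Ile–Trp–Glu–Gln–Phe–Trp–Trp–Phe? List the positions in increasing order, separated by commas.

The aromatic amino acids are Phe (F, benzyl), Trp (W, indole), and Tyr (Y, phenol).
Matching residues: Tyr1, Phe4, Trp6, Phe9, Trp10, Trp11, Phe12.

1, 4, 6, 9, 10, 11, 12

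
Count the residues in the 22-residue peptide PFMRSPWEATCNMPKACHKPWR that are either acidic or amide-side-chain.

Acidic: D, E. Amide-side-chain: N, Q.
Acidic residues here: E8 (1).
Amide-side-chain residues here: N12 (1).
The two groups share no amino acid, so total = 1 + 1 = 2.

2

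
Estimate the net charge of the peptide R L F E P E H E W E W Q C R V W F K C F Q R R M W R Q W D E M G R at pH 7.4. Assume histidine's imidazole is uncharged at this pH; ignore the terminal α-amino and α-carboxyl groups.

At pH ~7.4 the Lys and Arg side chains are protonated (+1), the Asp and Glu side chains are deprotonated (−1), and with His taken as neutral all other side chains carry no charge.
Positive (K, R): R1, R14, K18, R22, R23, R26, R33 → +7.
Negative (D, E): E4, E6, E8, E10, D29, E30 → −6.
Net charge = (+7) + (−6) = +1.

+1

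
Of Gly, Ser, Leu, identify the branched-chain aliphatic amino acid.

Leu

V, L, and I make up the branched-chain aliphatic group.
Of the listed options, only Leu belongs to this group.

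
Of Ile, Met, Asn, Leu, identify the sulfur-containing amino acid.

Met

The sulfur-bearing residues are cysteine (–SH) and methionine (–S–CH₃).
Of the listed options, only Met belongs to this group.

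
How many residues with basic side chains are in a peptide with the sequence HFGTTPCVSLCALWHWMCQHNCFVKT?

4

The basic amino acids are Lys (K), Arg (R), and His (H).
Matching residues: H1, H15, H20, K25.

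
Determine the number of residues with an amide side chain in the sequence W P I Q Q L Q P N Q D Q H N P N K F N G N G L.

Asparagine (N) and glutamine (Q) have uncharged amide side chains.
Matching residues: Q4, Q5, Q7, N9, Q10, Q12, N14, N16, N19, N21.

10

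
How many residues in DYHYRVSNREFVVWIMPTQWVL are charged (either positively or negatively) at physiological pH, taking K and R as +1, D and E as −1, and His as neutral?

Charged side chains at pH ~7.4: K, R (positive); D, E (negative).
Matching residues: D1, R5, R9, E10.

4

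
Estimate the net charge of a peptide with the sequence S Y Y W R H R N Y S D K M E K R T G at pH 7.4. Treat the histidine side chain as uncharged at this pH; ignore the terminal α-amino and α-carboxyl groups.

+3

Near pH 7.4, K and R contribute +1 each, D and E contribute −1 each, and every other side chain (His included, as stated) is uncharged.
Positive (K, R): R5, R7, K12, K15, R16 → +5.
Negative (D, E): D11, E14 → −2.
Net charge = (+5) + (−2) = +3.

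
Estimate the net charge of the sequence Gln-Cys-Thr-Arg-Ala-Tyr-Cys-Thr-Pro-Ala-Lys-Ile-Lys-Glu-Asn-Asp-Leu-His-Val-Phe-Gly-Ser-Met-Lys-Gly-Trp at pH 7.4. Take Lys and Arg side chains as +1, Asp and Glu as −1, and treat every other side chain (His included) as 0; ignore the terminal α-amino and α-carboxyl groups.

Positive (K, R): Arg4, Lys11, Lys13, Lys24 → +4.
Negative (D, E): Glu14, Asp16 → −2.
Net charge = (+4) + (−2) = +2.

+2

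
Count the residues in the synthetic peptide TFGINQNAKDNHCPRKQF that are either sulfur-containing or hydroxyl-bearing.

2

Sulfur-containing: C, M. Hydroxyl-bearing: S, T, Y.
Sulfur-containing residues here: C13 (1).
Hydroxyl-bearing residues here: T1 (1).
The two groups share no amino acid, so total = 1 + 1 = 2.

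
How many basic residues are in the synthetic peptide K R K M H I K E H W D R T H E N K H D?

10

The basic amino acids are Lys (K), Arg (R), and His (H).
Matching residues: K1, R2, K3, H5, K7, H9, R12, H14, K17, H18.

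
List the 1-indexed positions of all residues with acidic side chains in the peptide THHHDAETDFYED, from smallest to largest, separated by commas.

The acidic residues are Asp (D) and Glu (E), whose side chains end in a carboxylate group.
Matching residues: D5, E7, D9, E12, D13.

5, 7, 9, 12, 13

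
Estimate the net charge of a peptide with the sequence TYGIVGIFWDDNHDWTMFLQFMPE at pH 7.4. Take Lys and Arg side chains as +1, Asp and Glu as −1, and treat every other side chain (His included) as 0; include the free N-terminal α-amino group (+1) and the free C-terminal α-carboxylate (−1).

Positive (K, R): none → +0.
Negative (D, E): D10, D11, D14, E24 → −4.
The N-terminus (+1) and C-terminus (−1) cancel.
Net charge = (+0) + (−4) = −4.

-4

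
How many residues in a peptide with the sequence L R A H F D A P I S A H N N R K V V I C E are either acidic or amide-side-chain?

4

Acidic: D, E. Amide-side-chain: N, Q.
Acidic residues here: D6, E21 (2).
Amide-side-chain residues here: N13, N14 (2).
The two groups share no amino acid, so total = 2 + 2 = 4.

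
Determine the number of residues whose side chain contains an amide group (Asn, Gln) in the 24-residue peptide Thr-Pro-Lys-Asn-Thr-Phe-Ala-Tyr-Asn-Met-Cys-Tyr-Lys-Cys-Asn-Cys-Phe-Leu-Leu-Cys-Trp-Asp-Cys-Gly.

Matching residues: Asn4, Asn9, Asn15.

3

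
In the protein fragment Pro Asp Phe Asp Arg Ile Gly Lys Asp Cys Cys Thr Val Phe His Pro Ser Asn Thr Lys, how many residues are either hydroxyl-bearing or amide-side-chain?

4

Hydroxyl-bearing: S, T, Y. Amide-side-chain: N, Q.
Hydroxyl-bearing residues here: Thr12, Ser17, Thr19 (3).
Amide-side-chain residues here: Asn18 (1).
The two groups share no amino acid, so total = 3 + 1 = 4.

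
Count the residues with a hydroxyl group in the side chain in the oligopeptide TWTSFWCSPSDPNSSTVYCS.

The –OH-bearing residues are Ser, Thr (aliphatic alcohols), and Tyr (phenol).
Matching residues: T1, T3, S4, S8, S10, S14, S15, T16, Y18, S20.

10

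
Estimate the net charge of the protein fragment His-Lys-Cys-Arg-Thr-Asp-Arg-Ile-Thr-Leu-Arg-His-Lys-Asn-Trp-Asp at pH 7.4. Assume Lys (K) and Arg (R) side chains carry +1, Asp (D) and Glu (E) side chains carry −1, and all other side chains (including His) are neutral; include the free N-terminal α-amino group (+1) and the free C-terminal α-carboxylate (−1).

+3

Positive (K, R): Lys2, Arg4, Arg7, Arg11, Lys13 → +5.
Negative (D, E): Asp6, Asp16 → −2.
The N-terminus (+1) and C-terminus (−1) cancel.
Net charge = (+5) + (−2) = +3.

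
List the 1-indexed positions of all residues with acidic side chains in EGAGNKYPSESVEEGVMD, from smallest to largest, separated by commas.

1, 10, 13, 14, 18

Aspartate (D) and glutamate (E) have carboxylic-acid side chains and are the acidic amino acids.
Matching residues: E1, E10, E13, E14, D18.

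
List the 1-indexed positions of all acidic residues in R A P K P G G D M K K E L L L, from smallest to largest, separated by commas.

Aspartate (D) and glutamate (E) have carboxylic-acid side chains and are the acidic amino acids.
Matching residues: D8, E12.

8, 12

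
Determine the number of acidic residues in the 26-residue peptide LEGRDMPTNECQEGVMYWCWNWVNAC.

4

Only D (aspartate) and E (glutamate) carry a side-chain carboxylic acid.
Matching residues: E2, D5, E10, E13.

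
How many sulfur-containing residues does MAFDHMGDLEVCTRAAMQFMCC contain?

7

The sulfur-bearing residues are cysteine (–SH) and methionine (–S–CH₃).
Matching residues: M1, M6, C12, M17, M20, C21, C22.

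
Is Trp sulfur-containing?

The sulfur-bearing residues are cysteine (–SH) and methionine (–S–CH₃).
Tryptophan is not in this group.

No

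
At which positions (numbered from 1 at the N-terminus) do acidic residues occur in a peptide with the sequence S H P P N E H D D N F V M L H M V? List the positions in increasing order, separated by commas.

Aspartate (D) and glutamate (E) have carboxylic-acid side chains and are the acidic amino acids.
Matching residues: E6, D8, D9.

6, 8, 9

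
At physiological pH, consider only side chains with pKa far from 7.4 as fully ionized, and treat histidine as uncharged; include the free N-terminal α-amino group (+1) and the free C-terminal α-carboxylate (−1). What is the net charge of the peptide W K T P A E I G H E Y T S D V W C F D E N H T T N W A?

The side chains ionized at physiological pH are Lys/Arg (+1) and Asp/Glu (−1); with His treated as neutral, nothing else contributes.
Positive (K, R): K2 → +1.
Negative (D, E): E6, E10, D14, D19, E20 → −5.
The N-terminus (+1) and C-terminus (−1) cancel.
Net charge = (+1) + (−5) = −4.

-4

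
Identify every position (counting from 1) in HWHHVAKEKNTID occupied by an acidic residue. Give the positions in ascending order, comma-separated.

8, 13

The acidic residues are Asp (D) and Glu (E), whose side chains end in a carboxylate group.
Matching residues: E8, D13.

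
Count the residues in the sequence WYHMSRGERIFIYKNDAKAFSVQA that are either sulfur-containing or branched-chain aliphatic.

Sulfur-containing: C, M. Branched-chain aliphatic: I, L, V.
Sulfur-containing residues here: M4 (1).
Branched-chain aliphatic residues here: I10, I12, V22 (3).
The two groups share no amino acid, so total = 1 + 3 = 4.

4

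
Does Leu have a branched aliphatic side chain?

Yes

Valine (V), leucine (L), and isoleucine (I) are the branched-chain amino acids.
Leucine is in this group.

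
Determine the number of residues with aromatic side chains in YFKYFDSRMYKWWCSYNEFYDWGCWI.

12

F, W, and Y each carry an aromatic ring on the side chain.
Matching residues: Y1, F2, Y4, F5, Y10, W12, W13, Y16, F19, Y20, W22, W25.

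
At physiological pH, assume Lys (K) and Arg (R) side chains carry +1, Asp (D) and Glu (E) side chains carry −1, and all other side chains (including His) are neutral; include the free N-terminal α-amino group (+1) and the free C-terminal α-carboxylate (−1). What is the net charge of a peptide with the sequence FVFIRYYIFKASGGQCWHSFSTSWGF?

+2

Positive (K, R): R5, K10 → +2.
Negative (D, E): none → −0.
The N-terminus (+1) and C-terminus (−1) cancel.
Net charge = (+2) + (−0) = +2.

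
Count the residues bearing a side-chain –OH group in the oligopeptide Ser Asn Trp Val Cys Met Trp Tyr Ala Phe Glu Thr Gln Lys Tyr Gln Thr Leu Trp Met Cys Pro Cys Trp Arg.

5

S, T, and Y are the three residues with a side-chain hydroxyl.
Matching residues: Ser1, Tyr8, Thr12, Tyr15, Thr17.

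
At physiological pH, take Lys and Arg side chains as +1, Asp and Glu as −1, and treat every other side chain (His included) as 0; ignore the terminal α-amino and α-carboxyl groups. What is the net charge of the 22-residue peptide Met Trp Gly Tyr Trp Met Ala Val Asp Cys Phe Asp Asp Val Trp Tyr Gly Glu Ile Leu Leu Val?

Positive (K, R): none → +0.
Negative (D, E): Asp9, Asp12, Asp13, Glu18 → −4.
Net charge = (+0) + (−4) = −4.

-4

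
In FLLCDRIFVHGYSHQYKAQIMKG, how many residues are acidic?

1

The acidic residues are Asp (D) and Glu (E), whose side chains end in a carboxylate group.
Matching residues: D5.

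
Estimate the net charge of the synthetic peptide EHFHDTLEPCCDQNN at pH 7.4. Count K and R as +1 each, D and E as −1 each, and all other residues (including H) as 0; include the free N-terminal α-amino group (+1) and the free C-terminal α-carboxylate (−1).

-4

Positive (K, R): none → +0.
Negative (D, E): E1, D5, E8, D12 → −4.
The N-terminus (+1) and C-terminus (−1) cancel.
Net charge = (+0) + (−4) = −4.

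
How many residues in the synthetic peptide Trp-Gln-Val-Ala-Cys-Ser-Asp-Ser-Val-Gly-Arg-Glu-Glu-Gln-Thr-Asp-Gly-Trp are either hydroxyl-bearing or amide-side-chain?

Hydroxyl-bearing: S, T, Y. Amide-side-chain: N, Q.
Hydroxyl-bearing residues here: Ser6, Ser8, Thr15 (3).
Amide-side-chain residues here: Gln2, Gln14 (2).
The two groups share no amino acid, so total = 3 + 2 = 5.

5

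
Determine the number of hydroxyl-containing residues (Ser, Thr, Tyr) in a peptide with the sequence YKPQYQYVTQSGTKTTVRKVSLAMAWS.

10

Matching residues: Y1, Y5, Y7, T9, S11, T13, T15, T16, S21, S27.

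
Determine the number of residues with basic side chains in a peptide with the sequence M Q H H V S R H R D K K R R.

9

The basic amino acids are Lys (K), Arg (R), and His (H).
Matching residues: H3, H4, R7, H8, R9, K11, K12, R13, R14.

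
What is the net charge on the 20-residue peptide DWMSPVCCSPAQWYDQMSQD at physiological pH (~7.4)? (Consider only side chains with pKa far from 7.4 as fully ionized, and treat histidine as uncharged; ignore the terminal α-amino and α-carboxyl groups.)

-3

Near pH 7.4, K and R contribute +1 each, D and E contribute −1 each, and every other side chain (His included, as stated) is uncharged.
Positive (K, R): none → +0.
Negative (D, E): D1, D15, D20 → −3.
Net charge = (+0) + (−3) = −3.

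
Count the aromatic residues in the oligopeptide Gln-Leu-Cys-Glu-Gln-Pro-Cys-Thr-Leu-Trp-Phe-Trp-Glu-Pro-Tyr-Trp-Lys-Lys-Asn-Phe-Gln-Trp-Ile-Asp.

Phenylalanine (F), tryptophan (W), and tyrosine (Y) have aromatic ring side chains.
Matching residues: Trp10, Phe11, Trp12, Tyr15, Trp16, Phe20, Trp22.

7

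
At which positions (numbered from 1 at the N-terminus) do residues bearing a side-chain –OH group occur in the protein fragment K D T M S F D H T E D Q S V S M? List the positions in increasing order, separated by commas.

S, T, and Y are the three residues with a side-chain hydroxyl.
Matching residues: T3, S5, T9, S13, S15.

3, 5, 9, 13, 15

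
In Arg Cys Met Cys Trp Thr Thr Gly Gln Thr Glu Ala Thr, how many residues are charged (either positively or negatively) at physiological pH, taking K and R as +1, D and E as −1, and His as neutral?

2

Charged side chains at pH ~7.4: K, R (positive); D, E (negative).
Matching residues: Arg1, Glu11.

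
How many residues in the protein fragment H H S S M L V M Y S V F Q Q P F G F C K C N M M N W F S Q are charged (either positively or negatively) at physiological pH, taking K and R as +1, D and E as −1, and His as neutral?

Charged side chains at pH ~7.4: K, R (positive); D, E (negative).
Matching residues: K20.

1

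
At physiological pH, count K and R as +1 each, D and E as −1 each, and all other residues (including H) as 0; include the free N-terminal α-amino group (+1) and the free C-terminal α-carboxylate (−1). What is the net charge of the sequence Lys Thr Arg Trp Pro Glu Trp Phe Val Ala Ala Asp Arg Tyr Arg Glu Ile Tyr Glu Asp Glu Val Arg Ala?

Positive (K, R): Lys1, Arg3, Arg13, Arg15, Arg23 → +5.
Negative (D, E): Glu6, Asp12, Glu16, Glu19, Asp20, Glu21 → −6.
The N-terminus (+1) and C-terminus (−1) cancel.
Net charge = (+5) + (−6) = −1.

-1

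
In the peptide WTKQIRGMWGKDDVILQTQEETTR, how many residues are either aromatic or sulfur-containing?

Aromatic: F, W, Y. Sulfur-containing: C, M.
Aromatic residues here: W1, W9 (2).
Sulfur-containing residues here: M8 (1).
The two groups share no amino acid, so total = 2 + 1 = 3.

3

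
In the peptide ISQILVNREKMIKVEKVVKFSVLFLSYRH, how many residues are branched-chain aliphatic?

The BCAAs are Val, Leu, and Ile — aliphatic side chains with a branch point.
Matching residues: I1, I4, L5, V6, I12, V14, V17, V18, V22, L23, L25.

11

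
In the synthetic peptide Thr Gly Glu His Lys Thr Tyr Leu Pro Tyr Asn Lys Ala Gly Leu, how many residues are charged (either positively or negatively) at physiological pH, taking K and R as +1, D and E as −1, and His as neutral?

3

Charged side chains at pH ~7.4: K, R (positive); D, E (negative).
Matching residues: Glu3, Lys5, Lys12.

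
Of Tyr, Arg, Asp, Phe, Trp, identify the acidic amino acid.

Only D (aspartate) and E (glutamate) carry a side-chain carboxylic acid.
Of the listed options, only Asp belongs to this group.

Asp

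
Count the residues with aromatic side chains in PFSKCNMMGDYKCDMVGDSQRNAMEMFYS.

4

The aromatic amino acids are Phe (F, benzyl), Trp (W, indole), and Tyr (Y, phenol).
Matching residues: F2, Y11, F27, Y28.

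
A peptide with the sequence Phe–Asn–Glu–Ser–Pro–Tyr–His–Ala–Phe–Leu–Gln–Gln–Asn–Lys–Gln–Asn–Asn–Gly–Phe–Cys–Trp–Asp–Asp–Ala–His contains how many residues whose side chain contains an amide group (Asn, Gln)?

7

Matching residues: Asn2, Gln11, Gln12, Asn13, Gln15, Asn16, Asn17.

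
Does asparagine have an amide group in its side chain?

Yes

The amide-side-chain residues are Asn (N) and Gln (Q).
Asparagine is in this group.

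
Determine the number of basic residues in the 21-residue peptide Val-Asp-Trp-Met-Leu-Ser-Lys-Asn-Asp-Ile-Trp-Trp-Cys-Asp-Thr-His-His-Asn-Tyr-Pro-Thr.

3

Lysine (K), arginine (R), and histidine (H) have basic, nitrogen-containing side chains.
Matching residues: Lys7, His16, His17.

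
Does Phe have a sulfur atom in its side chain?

Only Cys (C) and Met (M) have a sulfur atom in the side chain.
Phenylalanine is not in this group.

No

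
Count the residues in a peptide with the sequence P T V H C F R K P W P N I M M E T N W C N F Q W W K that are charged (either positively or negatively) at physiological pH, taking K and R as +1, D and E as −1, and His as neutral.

4

Charged side chains at pH ~7.4: K, R (positive); D, E (negative).
Matching residues: R7, K8, E16, K26.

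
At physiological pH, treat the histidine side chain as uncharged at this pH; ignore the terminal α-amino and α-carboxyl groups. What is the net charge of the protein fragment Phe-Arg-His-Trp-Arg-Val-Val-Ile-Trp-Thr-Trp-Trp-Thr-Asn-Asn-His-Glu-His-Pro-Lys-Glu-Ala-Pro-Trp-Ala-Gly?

+1

The side chains ionized at physiological pH are Lys/Arg (+1) and Asp/Glu (−1); with His treated as neutral, nothing else contributes.
Positive (K, R): Arg2, Arg5, Lys20 → +3.
Negative (D, E): Glu17, Glu21 → −2.
Net charge = (+3) + (−2) = +1.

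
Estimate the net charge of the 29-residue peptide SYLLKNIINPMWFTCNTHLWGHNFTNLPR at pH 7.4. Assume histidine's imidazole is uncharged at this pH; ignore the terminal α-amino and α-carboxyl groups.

+2

At pH ~7.4 the Lys and Arg side chains are protonated (+1), the Asp and Glu side chains are deprotonated (−1), and with His taken as neutral all other side chains carry no charge.
Positive (K, R): K5, R29 → +2.
Negative (D, E): none → −0.
Net charge = (+2) + (−0) = +2.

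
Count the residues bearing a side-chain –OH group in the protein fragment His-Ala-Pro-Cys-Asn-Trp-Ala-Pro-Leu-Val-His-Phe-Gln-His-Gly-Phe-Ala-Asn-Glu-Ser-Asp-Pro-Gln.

The –OH-bearing residues are Ser, Thr (aliphatic alcohols), and Tyr (phenol).
Matching residues: Ser20.

1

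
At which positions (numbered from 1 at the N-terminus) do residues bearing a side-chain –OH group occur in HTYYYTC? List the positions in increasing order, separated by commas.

2, 3, 4, 5, 6

S, T, and Y are the three residues with a side-chain hydroxyl.
Matching residues: T2, Y3, Y4, Y5, T6.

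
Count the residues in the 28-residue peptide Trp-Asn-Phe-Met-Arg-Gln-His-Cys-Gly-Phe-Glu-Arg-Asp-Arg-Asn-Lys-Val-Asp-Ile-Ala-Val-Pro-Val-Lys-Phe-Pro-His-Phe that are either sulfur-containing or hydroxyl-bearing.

2

Sulfur-containing: C, M. Hydroxyl-bearing: S, T, Y.
Sulfur-containing residues here: Met4, Cys8 (2).
Hydroxyl-bearing residues here: none (0).
The two groups share no amino acid, so total = 2 + 0 = 2.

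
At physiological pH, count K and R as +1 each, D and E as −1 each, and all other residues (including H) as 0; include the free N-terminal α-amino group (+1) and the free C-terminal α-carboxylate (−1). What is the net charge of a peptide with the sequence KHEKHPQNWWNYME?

Positive (K, R): K1, K4 → +2.
Negative (D, E): E3, E14 → −2.
The N-terminus (+1) and C-terminus (−1) cancel.
Net charge = (+2) + (−2) = 0.

0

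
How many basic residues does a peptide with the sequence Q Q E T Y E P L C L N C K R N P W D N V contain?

2

K, R, and H are the three residues with basic side chains (ε-amine, guanidinium, and imidazole respectively).
Matching residues: K13, R14.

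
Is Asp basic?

Lysine (K), arginine (R), and histidine (H) have basic, nitrogen-containing side chains.
Aspartate is not in this group.

No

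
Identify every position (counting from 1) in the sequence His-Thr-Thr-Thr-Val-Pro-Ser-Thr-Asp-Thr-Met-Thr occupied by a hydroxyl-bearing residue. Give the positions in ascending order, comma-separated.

S, T, and Y are the three residues with a side-chain hydroxyl.
Matching residues: Thr2, Thr3, Thr4, Ser7, Thr8, Thr10, Thr12.

2, 3, 4, 7, 8, 10, 12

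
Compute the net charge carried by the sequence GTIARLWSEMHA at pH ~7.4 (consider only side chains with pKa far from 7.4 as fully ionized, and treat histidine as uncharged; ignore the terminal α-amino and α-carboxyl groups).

0

Near pH 7.4, K and R contribute +1 each, D and E contribute −1 each, and every other side chain (His included, as stated) is uncharged.
Positive (K, R): R5 → +1.
Negative (D, E): E9 → −1.
Net charge = (+1) + (−1) = 0.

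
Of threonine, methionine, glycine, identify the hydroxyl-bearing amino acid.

S, T, and Y are the three residues with a side-chain hydroxyl.
Of the listed options, only threonine belongs to this group.

threonine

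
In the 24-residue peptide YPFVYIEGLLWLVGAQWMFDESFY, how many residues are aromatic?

The aromatic amino acids are Phe (F, benzyl), Trp (W, indole), and Tyr (Y, phenol).
Matching residues: Y1, F3, Y5, W11, W17, F19, F23, Y24.

8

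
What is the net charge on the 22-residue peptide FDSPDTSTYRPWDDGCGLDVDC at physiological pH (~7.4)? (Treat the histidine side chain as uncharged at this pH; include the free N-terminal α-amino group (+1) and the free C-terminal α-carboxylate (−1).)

-5

The side chains ionized at physiological pH are Lys/Arg (+1) and Asp/Glu (−1); with His treated as neutral, nothing else contributes.
Positive (K, R): R10 → +1.
Negative (D, E): D2, D5, D13, D14, D19, D21 → −6.
The N-terminus (+1) and C-terminus (−1) cancel.
Net charge = (+1) + (−6) = −5.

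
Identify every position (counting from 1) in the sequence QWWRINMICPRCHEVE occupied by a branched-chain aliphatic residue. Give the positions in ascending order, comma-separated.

5, 8, 15

The BCAAs are Val, Leu, and Ile — aliphatic side chains with a branch point.
Matching residues: I5, I8, V15.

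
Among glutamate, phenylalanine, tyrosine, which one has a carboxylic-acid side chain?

Only D (aspartate) and E (glutamate) carry a side-chain carboxylic acid.
Of the listed options, only glutamate belongs to this group.

glutamate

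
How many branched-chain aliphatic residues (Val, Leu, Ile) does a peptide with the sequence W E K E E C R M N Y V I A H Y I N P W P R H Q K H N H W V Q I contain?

Matching residues: V11, I12, I16, V29, I31.

5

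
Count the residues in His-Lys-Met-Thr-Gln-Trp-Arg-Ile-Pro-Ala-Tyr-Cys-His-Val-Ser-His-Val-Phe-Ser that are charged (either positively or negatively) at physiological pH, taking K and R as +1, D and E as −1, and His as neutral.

2

Charged side chains at pH ~7.4: K, R (positive); D, E (negative).
Matching residues: Lys2, Arg7.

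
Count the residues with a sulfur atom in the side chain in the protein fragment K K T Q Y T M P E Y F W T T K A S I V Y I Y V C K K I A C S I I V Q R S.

3

The sulfur-bearing residues are cysteine (–SH) and methionine (–S–CH₃).
Matching residues: M7, C24, C29.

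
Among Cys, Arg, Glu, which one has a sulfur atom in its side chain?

Only Cys (C) and Met (M) have a sulfur atom in the side chain.
Of the listed options, only Cys belongs to this group.

Cys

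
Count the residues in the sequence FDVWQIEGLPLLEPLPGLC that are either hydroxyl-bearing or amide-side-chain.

1

Hydroxyl-bearing: S, T, Y. Amide-side-chain: N, Q.
Hydroxyl-bearing residues here: none (0).
Amide-side-chain residues here: Q5 (1).
The two groups share no amino acid, so total = 0 + 1 = 1.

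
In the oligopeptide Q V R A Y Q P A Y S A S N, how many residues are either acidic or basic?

1

Acidic: D, E. Basic: H, K, R.
Acidic residues here: none (0).
Basic residues here: R3 (1).
The two groups share no amino acid, so total = 0 + 1 = 1.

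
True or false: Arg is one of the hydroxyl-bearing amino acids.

False

S, T, and Y are the three residues with a side-chain hydroxyl.
Arginine is not in this group.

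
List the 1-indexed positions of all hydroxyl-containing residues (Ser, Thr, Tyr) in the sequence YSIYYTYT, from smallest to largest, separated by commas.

1, 2, 4, 5, 6, 7, 8

Matching residues: Y1, S2, Y4, Y5, T6, Y7, T8.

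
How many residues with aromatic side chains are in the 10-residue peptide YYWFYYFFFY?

10

F, W, and Y each carry an aromatic ring on the side chain.
Matching residues: Y1, Y2, W3, F4, Y5, Y6, F7, F8, F9, Y10.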